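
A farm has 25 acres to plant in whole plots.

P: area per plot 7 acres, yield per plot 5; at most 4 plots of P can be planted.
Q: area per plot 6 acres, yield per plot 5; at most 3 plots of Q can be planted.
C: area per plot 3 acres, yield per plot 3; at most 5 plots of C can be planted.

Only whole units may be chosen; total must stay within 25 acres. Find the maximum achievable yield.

22

2×Q and 4×C: area 24 ≤ 25, yield 2·5 + 4·3 = 22.
1×P, 1×Q, and 4×C: area 25 ≤ 25, yield 1·5 + 1·5 + 4·3 = 22.
Best is 22.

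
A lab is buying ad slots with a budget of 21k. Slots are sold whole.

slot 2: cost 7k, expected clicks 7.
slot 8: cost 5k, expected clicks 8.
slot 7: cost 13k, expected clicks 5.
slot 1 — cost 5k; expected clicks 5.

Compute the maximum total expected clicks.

20

Take slot 2, slot 8, and slot 1: cost 7 + 5 + 5 = 17 ≤ 21, expected clicks 7 + 8 + 5 = 20.
No other feasible combination does better.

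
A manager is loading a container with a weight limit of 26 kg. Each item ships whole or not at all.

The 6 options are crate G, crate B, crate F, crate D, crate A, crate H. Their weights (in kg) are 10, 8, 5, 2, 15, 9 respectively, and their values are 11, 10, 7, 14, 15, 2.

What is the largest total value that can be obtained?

42

This is an integer program with binary decision variables.
Allowing fractional choices, the relaxed optimum would be about 43.0, but items are indivisible.
crate B + crate D + crate A: weight 8 + 2 + 15 = 25 ≤ 26, value 10 + 14 + 15 = 39.
crate F + crate D + crate A: weight 5 + 2 + 15 = 22 ≤ 26, value 7 + 14 + 15 = 36.
crate G + crate B + crate F + crate D: weight 10 + 8 + 5 + 2 = 25 ≤ 26, value 11 + 10 + 7 + 14 = 42.
Best is crate G, crate B, crate F, and crate D with total value 42.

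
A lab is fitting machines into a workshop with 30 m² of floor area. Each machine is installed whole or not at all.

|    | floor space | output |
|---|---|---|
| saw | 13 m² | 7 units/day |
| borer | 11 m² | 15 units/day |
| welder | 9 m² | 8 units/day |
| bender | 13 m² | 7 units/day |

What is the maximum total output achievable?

23

Allowing fractional choices, the relaxed optimum would be about 28.4, but machines are indivisible.
saw + borer: floor space 13 + 11 = 24 ≤ 30, output 7 + 15 = 22.
borer + bender: floor space 11 + 13 = 24 ≤ 30, output 15 + 7 = 22.
borer + welder: floor space 11 + 9 = 20 ≤ 30, output 15 + 8 = 23.
Best is borer and welder with total output 23.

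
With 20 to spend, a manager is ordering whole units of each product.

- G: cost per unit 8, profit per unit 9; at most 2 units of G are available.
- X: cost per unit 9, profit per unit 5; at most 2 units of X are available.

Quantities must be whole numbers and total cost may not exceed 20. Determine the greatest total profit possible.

G has the best ratio (9/8); taking only G gives at most 2×9 = 18 (stopped by the cost limit).
Optimal: 2×G: cost 16 ≤ 20, profit 2·9 = 18.

18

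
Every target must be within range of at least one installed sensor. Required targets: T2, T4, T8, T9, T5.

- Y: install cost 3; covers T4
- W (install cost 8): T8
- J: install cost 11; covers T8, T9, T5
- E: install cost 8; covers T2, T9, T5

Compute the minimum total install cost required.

This is an integer covering problem.
Choose Y, W, and E: together they cover T2, T4, T8, T9, T5 — every target.
Total install cost: 3 + 8 + 8 = 19.

19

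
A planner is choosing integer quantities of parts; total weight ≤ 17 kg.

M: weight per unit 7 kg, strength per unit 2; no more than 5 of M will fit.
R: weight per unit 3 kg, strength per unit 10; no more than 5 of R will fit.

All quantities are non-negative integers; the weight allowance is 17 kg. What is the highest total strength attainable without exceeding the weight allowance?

50

This is a bounded integer knapsack.
Take 5×R: weight 15 ≤ 17, strength 5·10 = 50.
R has the best ratio (10/3) and is taken to its limit of 5; remaining capacity is filled optimally with the others.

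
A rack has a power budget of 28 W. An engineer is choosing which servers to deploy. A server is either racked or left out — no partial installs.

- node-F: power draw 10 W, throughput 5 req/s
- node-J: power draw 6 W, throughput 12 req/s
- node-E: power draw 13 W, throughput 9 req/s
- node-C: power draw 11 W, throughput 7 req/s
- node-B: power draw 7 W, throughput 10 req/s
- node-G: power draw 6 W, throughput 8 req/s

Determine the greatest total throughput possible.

Take node-J, node-E, and node-B: power draw 6 + 13 + 7 = 26 ≤ 28, throughput 12 + 9 + 10 = 31.
No other feasible combination does better.

31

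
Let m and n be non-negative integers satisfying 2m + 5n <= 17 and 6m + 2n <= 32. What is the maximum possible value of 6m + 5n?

The continuous relaxation peaks at (4.85, 1.46) with value 36.38; rounding to a feasible lattice point costs some objective.
(m,n)=(5,1): 2·5+5·1=15≤17, 6·5+2·1=32≤32, objective 35.
(m,n)=(5,0): 2·5+5·0=10≤17, 6·5+2·0=30≤32, objective 30.
(m,n)=(4,1): 2·4+5·1=13≤17, 6·4+2·1=26≤32, objective 29.
(m,n)=(3,2): 2·3+5·2=16≤17, 6·3+2·2=22≤32, objective 28.
Maximum is 35 at (m,n)=(5,1).

35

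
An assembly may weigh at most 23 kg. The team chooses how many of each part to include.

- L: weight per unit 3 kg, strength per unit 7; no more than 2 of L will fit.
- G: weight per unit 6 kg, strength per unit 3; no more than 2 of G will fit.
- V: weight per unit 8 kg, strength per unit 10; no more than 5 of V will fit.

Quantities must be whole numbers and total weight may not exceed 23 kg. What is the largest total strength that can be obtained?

34

This is a bounded integer knapsack.
L has the best ratio (7/3); taking only L gives at most 2×7 = 14 (stopped by the supply cap of 2).
Mixing does better — 2×L and 2×V: weight 22 ≤ 23, strength 2·7 + 2·10 = 34.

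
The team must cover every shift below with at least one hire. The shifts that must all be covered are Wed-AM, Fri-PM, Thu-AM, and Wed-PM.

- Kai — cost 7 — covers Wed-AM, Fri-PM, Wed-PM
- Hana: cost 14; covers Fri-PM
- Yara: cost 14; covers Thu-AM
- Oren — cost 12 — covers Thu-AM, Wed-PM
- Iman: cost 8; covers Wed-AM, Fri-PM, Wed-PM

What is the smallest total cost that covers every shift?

Choose Kai and Oren: together they cover Wed-AM, Fri-PM, Thu-AM, Wed-PM — every shift.
Total cost: 7 + 12 = 19.

19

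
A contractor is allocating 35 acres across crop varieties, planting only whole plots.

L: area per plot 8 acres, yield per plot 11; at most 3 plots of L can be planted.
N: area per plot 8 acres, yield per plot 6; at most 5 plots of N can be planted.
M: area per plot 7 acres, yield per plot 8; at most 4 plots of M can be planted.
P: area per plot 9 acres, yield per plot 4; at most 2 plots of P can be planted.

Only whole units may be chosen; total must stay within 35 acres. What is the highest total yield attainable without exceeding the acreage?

41

L has the best ratio (11/8); taking only L gives at most 3×11 = 33 (stopped by the supply cap of 3).
Mixing does better — 3×L and 1×M: area 31 ≤ 35, yield 3·11 + 1·8 = 41.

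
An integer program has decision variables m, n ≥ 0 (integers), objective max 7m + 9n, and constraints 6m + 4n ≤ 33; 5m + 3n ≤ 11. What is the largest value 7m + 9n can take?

(m,n)=(0,3): 6·0+4·3=12≤33, 5·0+3·3=9≤11, objective 27.
(m,n)=(1,2): 6·1+4·2=14≤33, 5·1+3·2=11≤11, objective 25.
(m,n)=(0,2): 6·0+4·2=8≤33, 5·0+3·2=6≤11, objective 18.
Maximum is 27 at (m,n)=(0,3).

27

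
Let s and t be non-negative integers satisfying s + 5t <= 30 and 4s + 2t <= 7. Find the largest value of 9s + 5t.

Relaxing integrality, the LP optimum is 17.50 at (s,t) = (0, 3.5), which is not an integer point.
(s,t)=(0,3): 1·0+5·3=15≤30, 4·0+2·3=6≤7, objective 15.
(s,t)=(0,2): 1·0+5·2=10≤30, 4·0+2·2=4≤7, objective 10.
No feasible integer point exceeds 15.

15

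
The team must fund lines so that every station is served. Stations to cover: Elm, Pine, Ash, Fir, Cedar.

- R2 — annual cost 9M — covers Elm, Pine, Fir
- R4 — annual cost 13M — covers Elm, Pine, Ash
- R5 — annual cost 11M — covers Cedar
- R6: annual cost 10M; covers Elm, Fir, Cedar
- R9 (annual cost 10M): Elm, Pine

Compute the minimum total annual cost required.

23

Choose R4 and R6: together they cover Elm, Pine, Ash, Fir, Cedar — every station.
Total annual cost: 13 + 10 = 23.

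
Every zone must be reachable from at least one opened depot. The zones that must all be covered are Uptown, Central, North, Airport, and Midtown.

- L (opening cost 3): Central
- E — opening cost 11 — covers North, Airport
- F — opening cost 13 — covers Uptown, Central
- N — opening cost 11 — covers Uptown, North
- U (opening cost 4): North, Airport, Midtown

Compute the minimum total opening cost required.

17

The greedy cost-per-new-zone heuristic would pick U, L, and N for 18, but a cheaper cover exists.
Choose F and U: together they cover Uptown, Central, North, Airport, Midtown — every zone.
Total opening cost: 13 + 4 = 17.
No cover costs less than 17.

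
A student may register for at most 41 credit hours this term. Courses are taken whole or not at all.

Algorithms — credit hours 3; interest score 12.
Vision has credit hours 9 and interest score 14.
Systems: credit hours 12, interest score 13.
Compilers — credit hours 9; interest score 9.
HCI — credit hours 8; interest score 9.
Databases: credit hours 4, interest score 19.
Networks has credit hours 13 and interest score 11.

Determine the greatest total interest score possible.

Take Algorithms, Vision, Systems, Databases, and Networks: credit hours 3 + 9 + 12 + 4 + 13 = 41 ≤ 41, interest score 12 + 14 + 13 + 19 + 11 = 69.
No other feasible combination does better.

69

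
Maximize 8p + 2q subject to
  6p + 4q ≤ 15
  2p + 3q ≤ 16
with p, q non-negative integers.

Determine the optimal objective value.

16

(p,q)=(2,0): 6·2+4·0=12≤15, 2·2+3·0=4≤16, objective 16.
(p,q)=(1,1): 6·1+4·1=10≤15, 2·1+3·1=5≤16, objective 10.
(p,q)=(1,0): 6·1+4·0=6≤15, 2·1+3·0=2≤16, objective 8.
The best lattice point is (2,0), giving 16.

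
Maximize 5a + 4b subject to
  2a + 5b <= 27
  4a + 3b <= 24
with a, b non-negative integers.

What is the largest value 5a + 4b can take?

(a,b)=(3,4) is feasible, giving 31.
(a,b)=(3,3) is feasible, giving 27.
(a,b)=(2,4) is feasible, giving 26.
(a,b)=(1,5) is feasible, giving 25.
Maximum is 31 at (a,b)=(3,4).

31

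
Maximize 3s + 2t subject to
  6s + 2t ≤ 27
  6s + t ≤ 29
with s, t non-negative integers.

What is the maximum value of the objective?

(s,t)=(0,13): 6·0+2·13=26≤27, 6·0+1·13=13≤29, objective 26.
(s,t)=(0,12): 6·0+2·12=24≤27, 6·0+1·12=12≤29, objective 24.
The best lattice point is (0,13), giving 26.

26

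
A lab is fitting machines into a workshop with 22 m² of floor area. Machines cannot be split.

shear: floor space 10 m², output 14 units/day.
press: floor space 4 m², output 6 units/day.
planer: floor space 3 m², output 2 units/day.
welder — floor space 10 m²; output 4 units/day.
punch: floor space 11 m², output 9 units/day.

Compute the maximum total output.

This is an integer program with binary decision variables.
Take shear and punch: floor space 10 + 11 = 21 ≤ 22, output 14 + 9 = 23.
No other feasible combination does better.

23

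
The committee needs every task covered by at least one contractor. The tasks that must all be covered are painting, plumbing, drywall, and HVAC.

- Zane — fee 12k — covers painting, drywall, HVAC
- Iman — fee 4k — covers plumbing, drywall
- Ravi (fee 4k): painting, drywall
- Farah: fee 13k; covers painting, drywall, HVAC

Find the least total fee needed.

16

This is an integer covering problem.
Choose Zane and Iman: together they cover painting, plumbing, drywall, HVAC — every task.
Total fee: 12 + 4 = 16.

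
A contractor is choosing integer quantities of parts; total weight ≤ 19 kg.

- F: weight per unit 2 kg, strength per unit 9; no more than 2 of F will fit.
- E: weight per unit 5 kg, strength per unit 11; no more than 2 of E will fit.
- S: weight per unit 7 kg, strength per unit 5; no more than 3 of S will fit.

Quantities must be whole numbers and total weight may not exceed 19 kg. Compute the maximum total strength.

40

F has the best ratio (9/2); taking only F gives at most 2×9 = 18 (stopped by the supply cap of 2).
Mixing does better — 2×F and 2×E: weight 14 ≤ 19, strength 2·9 + 2·11 = 40.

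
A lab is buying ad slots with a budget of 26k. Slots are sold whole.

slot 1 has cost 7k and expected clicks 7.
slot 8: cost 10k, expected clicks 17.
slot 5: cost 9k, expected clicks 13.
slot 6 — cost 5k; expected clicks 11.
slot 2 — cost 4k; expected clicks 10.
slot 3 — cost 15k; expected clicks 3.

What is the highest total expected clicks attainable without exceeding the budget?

45

Allowing fractional choices, the relaxed optimum would be about 48.1, but ad slots are indivisible.
slot 1 + slot 5 + slot 6 + slot 2: cost 7 + 9 + 5 + 4 = 25 ≤ 26, expected clicks 7 + 13 + 11 + 10 = 41.
slot 8 + slot 5 + slot 6: cost 10 + 9 + 5 = 24 ≤ 26, expected clicks 17 + 13 + 11 = 41.
slot 1 + slot 8 + slot 6 + slot 2: cost 7 + 10 + 5 + 4 = 26 ≤ 26, expected clicks 7 + 17 + 11 + 10 = 45.
Best is slot 1, slot 8, slot 6, and slot 2 with total expected clicks 45.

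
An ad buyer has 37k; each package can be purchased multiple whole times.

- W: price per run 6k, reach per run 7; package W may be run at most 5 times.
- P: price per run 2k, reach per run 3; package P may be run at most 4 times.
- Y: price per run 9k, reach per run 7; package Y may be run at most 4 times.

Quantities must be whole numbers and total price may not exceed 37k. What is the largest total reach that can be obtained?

44

4×W, 2×P, and 1×Y: price 37 ≤ 37, reach 4·7 + 2·3 + 1·7 = 41.
5×W and 3×P: price 36 ≤ 37, reach 5·7 + 3·3 = 44.
Best is 44.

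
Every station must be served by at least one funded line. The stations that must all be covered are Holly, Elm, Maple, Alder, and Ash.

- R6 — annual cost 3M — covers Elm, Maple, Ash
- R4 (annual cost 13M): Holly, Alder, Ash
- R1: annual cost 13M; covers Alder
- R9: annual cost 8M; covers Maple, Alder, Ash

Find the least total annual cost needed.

Choose R6 and R4: together they cover Holly, Elm, Maple, Alder, Ash — every station.
Total annual cost: 3 + 13 = 16.
No cover costs less than 16.

16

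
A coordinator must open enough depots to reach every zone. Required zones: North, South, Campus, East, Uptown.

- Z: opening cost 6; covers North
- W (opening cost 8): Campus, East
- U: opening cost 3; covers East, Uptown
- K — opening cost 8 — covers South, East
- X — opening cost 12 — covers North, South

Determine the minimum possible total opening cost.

This is a weighted set-cover instance.
Choose W, U, and X: together they cover North, South, Campus, East, Uptown — every zone.
Total opening cost: 8 + 3 + 12 = 23.

23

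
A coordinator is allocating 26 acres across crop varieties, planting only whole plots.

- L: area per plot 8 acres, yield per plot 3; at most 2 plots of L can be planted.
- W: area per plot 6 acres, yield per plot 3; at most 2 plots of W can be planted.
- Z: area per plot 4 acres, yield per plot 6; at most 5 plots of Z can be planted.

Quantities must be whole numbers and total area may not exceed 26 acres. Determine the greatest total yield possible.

Z has the best ratio (6/4); taking only Z gives at most 5×6 = 30 (stopped by the supply cap of 5).
Mixing does better — 1×W and 5×Z: area 26 ≤ 26, yield 1·3 + 5·6 = 33.

33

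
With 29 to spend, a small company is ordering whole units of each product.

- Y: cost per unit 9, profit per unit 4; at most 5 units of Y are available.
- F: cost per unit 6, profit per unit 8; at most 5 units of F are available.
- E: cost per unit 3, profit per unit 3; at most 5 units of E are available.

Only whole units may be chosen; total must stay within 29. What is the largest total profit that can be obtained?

F has the best ratio (8/6); taking only F gives at most 4×8 = 32 (stopped by the cost limit).
Mixing does better — 4×F and 1×E: cost 27 ≤ 29, profit 4·8 + 1·3 = 35.

35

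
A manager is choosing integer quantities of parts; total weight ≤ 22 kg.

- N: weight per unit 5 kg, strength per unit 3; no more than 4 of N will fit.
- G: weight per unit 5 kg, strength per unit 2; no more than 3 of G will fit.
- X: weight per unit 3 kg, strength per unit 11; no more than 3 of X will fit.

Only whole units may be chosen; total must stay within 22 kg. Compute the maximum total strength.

39

This is a bounded integer knapsack.
2×N and 3×X: weight 19 ≤ 22, strength 2·3 + 3·11 = 39.
1×N, 1×G, and 3×X: weight 19 ≤ 22, strength 1·3 + 1·2 + 3·11 = 38.
Best is 39.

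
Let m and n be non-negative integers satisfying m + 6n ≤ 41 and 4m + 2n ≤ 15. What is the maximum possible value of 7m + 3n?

24

Relaxing integrality, the LP optimum is 26.25 at (m,n) = (3.75, 0), which is not an integer point.
(m,n)=(3,1): 1·3+6·1=9≤41, 4·3+2·1=14≤15, objective 24.
(m,n)=(3,0): 1·3+6·0=3≤41, 4·3+2·0=12≤15, objective 21.
(m,n)=(2,2): 1·2+6·2=14≤41, 4·2+2·2=12≤15, objective 20.
(m,n)=(2,1): 1·2+6·1=8≤41, 4·2+2·1=10≤15, objective 17.
The best lattice point is (3,1), giving 24.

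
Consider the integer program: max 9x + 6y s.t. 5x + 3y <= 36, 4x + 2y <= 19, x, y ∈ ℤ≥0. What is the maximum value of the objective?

54

Relaxing integrality, the LP optimum is 57.00 at (x,y) = (0, 9.5), which is not an integer point.
(x,y)=(0,9): 5·0+3·9=27≤36, 4·0+2·9=18≤19, objective 54.
(x,y)=(0,8): 5·0+3·8=24≤36, 4·0+2·8=16≤19, objective 48.
Maximum is 54 at (x,y)=(0,9).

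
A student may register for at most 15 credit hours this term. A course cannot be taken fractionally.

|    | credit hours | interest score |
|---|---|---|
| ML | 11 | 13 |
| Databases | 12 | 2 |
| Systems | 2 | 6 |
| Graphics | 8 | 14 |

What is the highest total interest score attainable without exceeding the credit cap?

20

Allowing fractional choices, the relaxed optimum would be about 25.9, but courses are indivisible.
ML + Systems: credit hours 11 + 2 = 13 ≤ 15, interest score 13 + 6 = 19.
Systems + Graphics: credit hours 2 + 8 = 10 ≤ 15, interest score 6 + 14 = 20.
Best is Systems and Graphics with total interest score 20.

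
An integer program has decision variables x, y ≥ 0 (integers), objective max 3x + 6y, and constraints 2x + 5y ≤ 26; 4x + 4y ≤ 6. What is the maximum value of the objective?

6

(x,y)=(0,1) is feasible, giving 6.
(x,y)=(1,0) is feasible, giving 3.
(x,y)=(0,0) is feasible, giving 0.
Maximum is 6 at (x,y)=(0,1).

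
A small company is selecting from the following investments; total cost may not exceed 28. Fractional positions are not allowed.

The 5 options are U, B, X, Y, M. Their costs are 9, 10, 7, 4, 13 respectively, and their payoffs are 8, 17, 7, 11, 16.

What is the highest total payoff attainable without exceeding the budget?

44

Allowing fractional choices, the relaxed optimum would be about 45.0, but investments are indivisible.
B + Y + M: cost 10 + 4 + 13 = 27 ≤ 28, payoff 17 + 11 + 16 = 44.
U + B + Y: cost 9 + 10 + 4 = 23 ≤ 28, payoff 8 + 17 + 11 = 36.
B + X + Y: cost 10 + 7 + 4 = 21 ≤ 28, payoff 17 + 7 + 11 = 35.
Best is B, Y, and M with total payoff 44.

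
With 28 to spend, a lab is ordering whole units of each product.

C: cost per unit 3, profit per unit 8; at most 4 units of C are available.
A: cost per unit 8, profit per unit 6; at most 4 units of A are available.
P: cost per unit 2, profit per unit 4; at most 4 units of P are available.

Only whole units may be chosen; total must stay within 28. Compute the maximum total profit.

54

4×C, 1×A, and 4×P: cost 28 ≤ 28, profit 4·8 + 1·6 + 4·4 = 54.
4×C, 1×A, and 3×P: cost 26 ≤ 28, profit 4·8 + 1·6 + 3·4 = 50.
Best is 54.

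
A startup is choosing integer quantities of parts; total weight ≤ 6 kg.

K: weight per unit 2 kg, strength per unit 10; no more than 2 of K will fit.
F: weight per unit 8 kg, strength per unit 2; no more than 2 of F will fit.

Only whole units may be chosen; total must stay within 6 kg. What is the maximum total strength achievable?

This is a bounded integer knapsack.
Take 2×K: weight 4 ≤ 6, strength 2·10 = 20.
K has the best ratio (10/2) and is taken to its limit of 2; remaining capacity is filled optimally with the others.

20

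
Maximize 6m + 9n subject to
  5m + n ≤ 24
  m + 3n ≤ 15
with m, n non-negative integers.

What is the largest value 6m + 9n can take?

54

(m,n)=(3,4): 5·3+1·4=19≤24, 1·3+3·4=15≤15, objective 54.
(m,n)=(4,3): 5·4+1·3=23≤24, 1·4+3·3=13≤15, objective 51.
The best lattice point is (3,4), giving 54.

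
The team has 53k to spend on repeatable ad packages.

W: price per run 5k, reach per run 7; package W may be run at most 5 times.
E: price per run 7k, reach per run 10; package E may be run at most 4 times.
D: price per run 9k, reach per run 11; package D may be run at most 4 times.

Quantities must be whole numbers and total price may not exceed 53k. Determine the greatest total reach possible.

75

E has the best ratio (10/7); taking only E gives at most 4×10 = 40 (stopped by the supply cap of 4).
Mixing does better — 5×W and 4×E: price 53 ≤ 53, reach 5·7 + 4·10 = 75.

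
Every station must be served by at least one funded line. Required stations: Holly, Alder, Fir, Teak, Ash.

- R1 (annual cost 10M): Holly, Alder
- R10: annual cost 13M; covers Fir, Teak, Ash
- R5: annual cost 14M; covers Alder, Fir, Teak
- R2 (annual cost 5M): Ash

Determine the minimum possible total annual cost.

Choose R1 and R10: together they cover Holly, Alder, Fir, Teak, Ash — every station.
Total annual cost: 10 + 13 = 23.
No cover costs less than 23.

23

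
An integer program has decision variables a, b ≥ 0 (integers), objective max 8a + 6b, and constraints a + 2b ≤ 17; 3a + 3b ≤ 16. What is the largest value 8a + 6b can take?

40

Relaxing integrality, the LP optimum is 42.67 at (a,b) = (5.33, 0), which is not an integer point.
(a,b)=(5,0): 1·5+2·0=5≤17, 3·5+3·0=15≤16, objective 40.
(a,b)=(4,1): 1·4+2·1=6≤17, 3·4+3·1=15≤16, objective 38.
(a,b)=(4,0): 1·4+2·0=4≤17, 3·4+3·0=12≤16, objective 32.
No feasible integer point exceeds 40.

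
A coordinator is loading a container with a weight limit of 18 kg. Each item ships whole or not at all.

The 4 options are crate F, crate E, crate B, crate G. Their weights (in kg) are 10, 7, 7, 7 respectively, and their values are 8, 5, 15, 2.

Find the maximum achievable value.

23

Take crate F and crate B: weight 10 + 7 = 17 ≤ 18, value 8 + 15 = 23.
No other feasible combination does better.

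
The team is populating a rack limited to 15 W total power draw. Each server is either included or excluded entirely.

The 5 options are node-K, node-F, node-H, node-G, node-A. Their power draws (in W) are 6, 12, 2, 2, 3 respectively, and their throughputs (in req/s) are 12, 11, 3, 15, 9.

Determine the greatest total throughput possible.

39

Take node-K, node-H, node-G, and node-A: power draw 6 + 2 + 2 + 3 = 13 ≤ 15, throughput 12 + 3 + 15 + 9 = 39.
No other feasible combination does better.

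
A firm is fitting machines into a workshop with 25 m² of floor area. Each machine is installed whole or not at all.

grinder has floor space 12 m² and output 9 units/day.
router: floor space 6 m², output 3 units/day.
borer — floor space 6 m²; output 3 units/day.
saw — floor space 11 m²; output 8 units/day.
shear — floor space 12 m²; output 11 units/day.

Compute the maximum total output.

20

Take grinder and shear: floor space 12 + 12 = 24 ≤ 25, output 9 + 11 = 20.
No other feasible combination does better.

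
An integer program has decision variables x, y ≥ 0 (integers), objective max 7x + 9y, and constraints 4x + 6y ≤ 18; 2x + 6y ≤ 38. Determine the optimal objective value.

30

The continuous relaxation peaks at (4.5, 0) with value 31.50; rounding to a feasible lattice point costs some objective.
(x,y)=(3,1) is feasible, giving 30.
(x,y)=(4,0) is feasible, giving 28.
The best lattice point is (3,1), giving 30.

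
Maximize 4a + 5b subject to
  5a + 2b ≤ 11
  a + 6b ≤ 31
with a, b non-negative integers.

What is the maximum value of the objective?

Relaxing integrality, the LP optimum is 26.29 at (a,b) = (0.143, 5.14), which is not an integer point.
(a,b)=(0,5) is feasible, giving 25.
(a,b)=(0,4) is feasible, giving 20.
Maximum is 25 at (a,b)=(0,5).

25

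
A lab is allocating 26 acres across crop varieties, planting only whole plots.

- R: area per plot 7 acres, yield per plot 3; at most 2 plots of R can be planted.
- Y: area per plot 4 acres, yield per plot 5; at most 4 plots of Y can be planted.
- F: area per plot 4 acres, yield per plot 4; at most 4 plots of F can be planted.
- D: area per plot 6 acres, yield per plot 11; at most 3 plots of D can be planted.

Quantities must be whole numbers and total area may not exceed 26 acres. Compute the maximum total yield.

43

This is a bounded integer knapsack.
D has the best ratio (11/6); taking only D gives at most 3×11 = 33 (stopped by the supply cap of 3).
Mixing does better — 2×Y and 3×D: area 26 ≤ 26, yield 2·5 + 3·11 = 43.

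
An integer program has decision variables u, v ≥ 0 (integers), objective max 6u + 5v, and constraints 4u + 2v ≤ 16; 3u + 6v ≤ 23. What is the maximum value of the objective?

28

(u,v)=(3,2): 4·3+2·2=16≤16, 3·3+6·2=21≤23, objective 28.
(u,v)=(3,1): 4·3+2·1=14≤16, 3·3+6·1=15≤23, objective 23.
(u,v)=(2,2): 4·2+2·2=12≤16, 3·2+6·2=18≤23, objective 22.
(u,v)=(1,3): 4·1+2·3=10≤16, 3·1+6·3=21≤23, objective 21.
The best lattice point is (3,2), giving 28.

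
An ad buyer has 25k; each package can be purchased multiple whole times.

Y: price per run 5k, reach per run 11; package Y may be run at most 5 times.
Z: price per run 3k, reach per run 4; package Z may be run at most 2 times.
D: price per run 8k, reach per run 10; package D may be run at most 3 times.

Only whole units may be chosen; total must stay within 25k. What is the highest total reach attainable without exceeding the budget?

55

5×Y: price 25 ≤ 25, reach 5·11 = 55.
4×Y and 1×Z: price 23 ≤ 25, reach 4·11 + 1·4 = 48.
Best is 55.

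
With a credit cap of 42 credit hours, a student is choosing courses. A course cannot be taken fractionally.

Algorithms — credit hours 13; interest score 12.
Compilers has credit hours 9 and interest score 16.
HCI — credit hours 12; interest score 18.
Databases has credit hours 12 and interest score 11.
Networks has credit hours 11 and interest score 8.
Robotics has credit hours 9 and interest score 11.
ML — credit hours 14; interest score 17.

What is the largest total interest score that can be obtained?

56

Allowing fractional choices, the relaxed optimum would be about 59.6, but courses are indivisible.
Compilers + HCI + ML: credit hours 9 + 12 + 14 = 35 ≤ 42, interest score 16 + 18 + 17 = 51.
Compilers + HCI + Databases + Robotics: credit hours 9 + 12 + 12 + 9 = 42 ≤ 42, interest score 16 + 18 + 11 + 11 = 56.
Compilers + HCI + Networks + Robotics: credit hours 9 + 12 + 11 + 9 = 41 ≤ 42, interest score 16 + 18 + 8 + 11 = 53.
Best is Compilers, HCI, Databases, and Robotics with total interest score 56.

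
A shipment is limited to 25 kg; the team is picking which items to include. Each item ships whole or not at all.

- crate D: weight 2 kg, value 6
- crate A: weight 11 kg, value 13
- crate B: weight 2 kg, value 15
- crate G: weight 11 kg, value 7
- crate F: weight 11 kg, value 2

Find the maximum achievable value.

35

Take crate A, crate B, and crate G: weight 11 + 2 + 11 = 24 ≤ 25, value 13 + 15 + 7 = 35.
No other feasible combination does better.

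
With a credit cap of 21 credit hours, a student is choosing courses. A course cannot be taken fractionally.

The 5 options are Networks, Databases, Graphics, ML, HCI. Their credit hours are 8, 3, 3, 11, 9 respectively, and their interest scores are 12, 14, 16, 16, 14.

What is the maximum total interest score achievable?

This is a 0-1 knapsack instance.
Databases + Graphics + ML: credit hours 3 + 3 + 11 = 17 ≤ 21, interest score 14 + 16 + 16 = 46.
Databases + Graphics + HCI: credit hours 3 + 3 + 9 = 15 ≤ 21, interest score 14 + 16 + 14 = 44.
Best is Databases, Graphics, and ML with total interest score 46.

46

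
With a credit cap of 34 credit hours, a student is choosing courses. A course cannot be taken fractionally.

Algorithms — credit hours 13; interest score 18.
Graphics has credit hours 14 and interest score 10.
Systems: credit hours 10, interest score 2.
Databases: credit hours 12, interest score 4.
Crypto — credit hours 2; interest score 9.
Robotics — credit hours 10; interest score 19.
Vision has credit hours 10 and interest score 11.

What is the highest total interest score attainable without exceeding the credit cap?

Algorithms + Crypto + Robotics: credit hours 13 + 2 + 10 = 25 ≤ 34, interest score 18 + 9 + 19 = 46.
Algorithms + Robotics + Vision: credit hours 13 + 10 + 10 = 33 ≤ 34, interest score 18 + 19 + 11 = 48.
Databases + Crypto + Robotics + Vision: credit hours 12 + 2 + 10 + 10 = 34 ≤ 34, interest score 4 + 9 + 19 + 11 = 43.
Best is Algorithms, Robotics, and Vision with total interest score 48.

48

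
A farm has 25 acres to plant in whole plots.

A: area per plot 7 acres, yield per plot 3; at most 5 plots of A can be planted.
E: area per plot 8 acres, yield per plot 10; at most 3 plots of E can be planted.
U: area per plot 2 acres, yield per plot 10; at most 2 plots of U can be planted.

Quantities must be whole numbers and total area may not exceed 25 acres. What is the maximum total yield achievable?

This is a bounded integer knapsack.
1×A, 1×E, and 2×U: area 19 ≤ 25, yield 1·3 + 1·10 + 2·10 = 33.
2×E and 2×U: area 20 ≤ 25, yield 2·10 + 2·10 = 40.
Best is 40.

40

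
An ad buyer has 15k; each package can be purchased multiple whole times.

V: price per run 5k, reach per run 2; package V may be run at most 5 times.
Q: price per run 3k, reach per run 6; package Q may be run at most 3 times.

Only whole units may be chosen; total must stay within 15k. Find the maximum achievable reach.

20

Q has the best ratio (6/3); taking only Q gives at most 3×6 = 18 (stopped by the supply cap of 3).
Mixing does better — 1×V and 3×Q: price 14 ≤ 15, reach 1·2 + 3·6 = 20.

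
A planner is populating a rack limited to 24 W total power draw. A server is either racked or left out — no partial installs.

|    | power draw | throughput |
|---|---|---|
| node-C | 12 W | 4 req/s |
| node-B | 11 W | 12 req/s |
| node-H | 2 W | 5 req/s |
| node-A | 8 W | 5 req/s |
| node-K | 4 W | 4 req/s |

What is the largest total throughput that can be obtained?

Allowing fractional choices, the relaxed optimum would be about 25.4, but servers are indivisible.
node-B + node-H + node-A: power draw 11 + 2 + 8 = 21 ≤ 24, throughput 12 + 5 + 5 = 22.
node-B + node-H + node-K: power draw 11 + 2 + 4 = 17 ≤ 24, throughput 12 + 5 + 4 = 21.
node-B + node-A + node-K: power draw 11 + 8 + 4 = 23 ≤ 24, throughput 12 + 5 + 4 = 21.
Best is node-B, node-H, and node-A with total throughput 22.

22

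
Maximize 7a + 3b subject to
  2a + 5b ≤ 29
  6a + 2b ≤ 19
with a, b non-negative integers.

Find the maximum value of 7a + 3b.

The continuous relaxation peaks at (1.42, 5.23) with value 25.65; rounding to a feasible lattice point costs some objective.
(a,b)=(2,3): 2·2+5·3=19≤29, 6·2+2·3=18≤19, objective 23.
(a,b)=(1,5): 2·1+5·5=27≤29, 6·1+2·5=16≤19, objective 22.
(a,b)=(2,2): 2·2+5·2=14≤29, 6·2+2·2=16≤19, objective 20.
The best lattice point is (2,3), giving 23.

23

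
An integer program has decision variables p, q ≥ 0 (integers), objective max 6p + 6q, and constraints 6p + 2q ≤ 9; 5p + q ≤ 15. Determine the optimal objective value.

(p,q)=(0,4): 6·0+2·4=8≤9, 5·0+1·4=4≤15, objective 24.
(p,q)=(0,3): 6·0+2·3=6≤9, 5·0+1·3=3≤15, objective 18.
Maximum is 24 at (p,q)=(0,4).

24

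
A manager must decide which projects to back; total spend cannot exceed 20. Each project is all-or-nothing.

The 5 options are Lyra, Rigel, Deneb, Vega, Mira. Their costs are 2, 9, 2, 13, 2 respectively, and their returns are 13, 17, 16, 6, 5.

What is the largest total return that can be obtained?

51

Allowing fractional choices, the relaxed optimum would be about 53.3, but projects are indivisible.
Lyra + Rigel + Deneb + Mira: cost 2 + 9 + 2 + 2 = 15 ≤ 20, return 13 + 17 + 16 + 5 = 51.
Lyra + Rigel + Deneb: cost 2 + 9 + 2 = 13 ≤ 20, return 13 + 17 + 16 = 46.
Best is Lyra, Rigel, Deneb, and Mira with total return 51.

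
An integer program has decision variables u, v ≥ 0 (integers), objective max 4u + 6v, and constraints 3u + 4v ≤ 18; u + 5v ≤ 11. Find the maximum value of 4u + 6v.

Relaxing integrality, the LP optimum is 24.91 at (u,v) = (4.18, 1.36), which is not an integer point.
(u,v)=(6,0): 3·6+4·0=18≤18, 1·6+5·0=6≤11, objective 24.
(u,v)=(4,1): 3·4+4·1=16≤18, 1·4+5·1=9≤11, objective 22.
(u,v)=(5,0): 3·5+4·0=15≤18, 1·5+5·0=5≤11, objective 20.
The best lattice point is (6,0), giving 24.

24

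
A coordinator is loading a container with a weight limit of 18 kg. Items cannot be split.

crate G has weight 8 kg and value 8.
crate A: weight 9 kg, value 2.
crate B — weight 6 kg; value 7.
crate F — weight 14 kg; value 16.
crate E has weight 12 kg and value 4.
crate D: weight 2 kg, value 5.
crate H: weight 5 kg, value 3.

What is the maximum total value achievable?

Allowing fractional choices, the relaxed optimum would be about 23.4, but items are indivisible.
crate G + crate B + crate D: weight 8 + 6 + 2 = 16 ≤ 18, value 8 + 7 + 5 = 20.
crate F + crate D: weight 14 + 2 = 16 ≤ 18, value 16 + 5 = 21.
Best is crate F and crate D with total value 21.

21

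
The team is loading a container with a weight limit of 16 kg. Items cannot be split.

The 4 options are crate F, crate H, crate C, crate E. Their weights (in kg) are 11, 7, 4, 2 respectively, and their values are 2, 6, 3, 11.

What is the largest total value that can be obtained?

20

crate H + crate C + crate E: weight 7 + 4 + 2 = 13 ≤ 16, value 6 + 3 + 11 = 20.
crate H + crate E: weight 7 + 2 = 9 ≤ 16, value 6 + 11 = 17.
Best is crate H, crate C, and crate E with total value 20.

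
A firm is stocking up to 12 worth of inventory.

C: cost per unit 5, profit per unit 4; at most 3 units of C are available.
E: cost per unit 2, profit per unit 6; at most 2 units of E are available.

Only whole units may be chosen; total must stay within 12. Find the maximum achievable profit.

16

This is a bounded integer knapsack.
E has the best ratio (6/2); taking only E gives at most 2×6 = 12 (stopped by the supply cap of 2).
Mixing does better — 1×C and 2×E: cost 9 ≤ 12, profit 1·4 + 2·6 = 16.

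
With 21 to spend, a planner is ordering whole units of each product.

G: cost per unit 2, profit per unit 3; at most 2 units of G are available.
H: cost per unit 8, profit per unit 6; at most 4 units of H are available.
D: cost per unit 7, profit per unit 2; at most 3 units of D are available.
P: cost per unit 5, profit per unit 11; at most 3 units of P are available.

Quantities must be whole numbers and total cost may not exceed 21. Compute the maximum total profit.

39

1×G and 3×P: cost 17 ≤ 21, profit 1·3 + 3·11 = 36.
2×G and 3×P: cost 19 ≤ 21, profit 2·3 + 3·11 = 39.
Best is 39.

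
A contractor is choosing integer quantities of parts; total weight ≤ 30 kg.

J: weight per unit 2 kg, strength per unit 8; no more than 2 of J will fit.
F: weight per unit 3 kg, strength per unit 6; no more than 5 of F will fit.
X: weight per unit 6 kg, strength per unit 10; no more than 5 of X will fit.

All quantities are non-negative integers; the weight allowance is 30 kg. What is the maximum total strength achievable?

60

2×J, 4×F, and 2×X: weight 28 ≤ 30, strength 2·8 + 4·6 + 2·10 = 60.
1×J, 5×F, and 2×X: weight 29 ≤ 30, strength 1·8 + 5·6 + 2·10 = 58.
Best is 60.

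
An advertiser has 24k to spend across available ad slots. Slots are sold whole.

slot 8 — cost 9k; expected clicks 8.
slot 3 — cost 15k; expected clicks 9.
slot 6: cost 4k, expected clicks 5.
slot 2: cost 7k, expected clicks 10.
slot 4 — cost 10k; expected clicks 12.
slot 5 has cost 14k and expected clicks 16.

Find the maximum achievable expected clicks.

slot 2 + slot 5: cost 7 + 14 = 21 ≤ 24, expected clicks 10 + 16 = 26.
slot 6 + slot 2 + slot 4: cost 4 + 7 + 10 = 21 ≤ 24, expected clicks 5 + 10 + 12 = 27.
slot 4 + slot 5: cost 10 + 14 = 24 ≤ 24, expected clicks 12 + 16 = 28.
Best is slot 4 and slot 5 with total expected clicks 28.

28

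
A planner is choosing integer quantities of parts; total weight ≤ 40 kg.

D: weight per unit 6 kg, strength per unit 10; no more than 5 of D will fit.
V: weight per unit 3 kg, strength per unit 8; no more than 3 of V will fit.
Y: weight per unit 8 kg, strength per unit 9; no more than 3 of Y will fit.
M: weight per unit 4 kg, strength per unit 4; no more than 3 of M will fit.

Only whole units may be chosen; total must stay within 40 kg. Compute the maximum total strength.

74

Take 5×D and 3×V: weight 39 ≤ 40, strength 5·10 + 3·8 = 74.
V has the best ratio (8/3) and is taken to its limit of 3; remaining capacity is filled optimally with the others.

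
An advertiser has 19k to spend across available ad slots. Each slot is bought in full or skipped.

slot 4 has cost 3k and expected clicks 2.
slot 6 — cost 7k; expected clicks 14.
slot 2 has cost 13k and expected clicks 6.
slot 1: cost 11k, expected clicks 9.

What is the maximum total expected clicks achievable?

Allowing fractional choices, the relaxed optimum would be about 23.7, but ad slots are indivisible.
slot 4 + slot 6: cost 3 + 7 = 10 ≤ 19, expected clicks 2 + 14 = 16.
slot 6 + slot 1: cost 7 + 11 = 18 ≤ 19, expected clicks 14 + 9 = 23.
Best is slot 6 and slot 1 with total expected clicks 23.

23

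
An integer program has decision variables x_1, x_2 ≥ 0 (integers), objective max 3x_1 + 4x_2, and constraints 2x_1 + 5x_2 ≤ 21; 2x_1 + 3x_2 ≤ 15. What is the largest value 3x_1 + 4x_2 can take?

The continuous relaxation peaks at (7.5, 0) with value 22.50; rounding to a feasible lattice point costs some objective.
(x_1,x_2)=(6,1): 2·6+5·1=17≤21, 2·6+3·1=15≤15, objective 22.
(x_1,x_2)=(7,0): 2·7+5·0=14≤21, 2·7+3·0=14≤15, objective 21.
Maximum is 22 at (x_1,x_2)=(6,1).

22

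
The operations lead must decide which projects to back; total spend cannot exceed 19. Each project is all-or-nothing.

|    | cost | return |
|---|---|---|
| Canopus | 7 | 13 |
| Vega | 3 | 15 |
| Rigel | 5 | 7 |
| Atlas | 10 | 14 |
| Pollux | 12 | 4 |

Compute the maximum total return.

Treat it as a binary knapsack problem.
Vega + Rigel + Atlas: cost 3 + 5 + 10 = 18 ≤ 19, return 15 + 7 + 14 = 36.
Vega + Atlas: cost 3 + 10 = 13 ≤ 19, return 15 + 14 = 29.
Canopus + Vega + Rigel: cost 7 + 3 + 5 = 15 ≤ 19, return 13 + 15 + 7 = 35.
Best is Vega, Rigel, and Atlas with total return 36.

36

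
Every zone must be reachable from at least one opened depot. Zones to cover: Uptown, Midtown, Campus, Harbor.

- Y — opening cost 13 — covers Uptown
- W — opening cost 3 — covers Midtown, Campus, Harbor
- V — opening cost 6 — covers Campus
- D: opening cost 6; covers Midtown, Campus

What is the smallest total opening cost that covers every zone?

This is a weighted set-cover instance.
Choose Y and W: together they cover Uptown, Midtown, Campus, Harbor — every zone.
Total opening cost: 13 + 3 = 16.
No cover costs less than 16.

16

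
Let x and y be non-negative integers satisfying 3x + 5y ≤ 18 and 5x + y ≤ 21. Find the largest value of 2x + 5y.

17

(x,y)=(1,3) is feasible, giving 17.
(x,y)=(0,3) is feasible, giving 15.
No feasible integer point exceeds 17.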